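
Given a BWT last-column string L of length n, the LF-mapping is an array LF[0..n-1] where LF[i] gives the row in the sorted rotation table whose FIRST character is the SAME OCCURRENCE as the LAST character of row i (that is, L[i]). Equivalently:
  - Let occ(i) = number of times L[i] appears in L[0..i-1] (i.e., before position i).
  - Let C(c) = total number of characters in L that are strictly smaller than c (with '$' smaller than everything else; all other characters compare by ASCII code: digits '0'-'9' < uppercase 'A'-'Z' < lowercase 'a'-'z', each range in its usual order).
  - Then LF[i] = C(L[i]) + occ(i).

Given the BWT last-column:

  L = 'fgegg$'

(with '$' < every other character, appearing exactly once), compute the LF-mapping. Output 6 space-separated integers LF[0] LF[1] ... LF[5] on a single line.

Char counts: '$':1, 'e':1, 'f':1, 'g':3
C (first-col start): C('$')=0, C('e')=1, C('f')=2, C('g')=3
L[0]='f': occ=0, LF[0]=C('f')+0=2+0=2
L[1]='g': occ=0, LF[1]=C('g')+0=3+0=3
L[2]='e': occ=0, LF[2]=C('e')+0=1+0=1
L[3]='g': occ=1, LF[3]=C('g')+1=3+1=4
L[4]='g': occ=2, LF[4]=C('g')+2=3+2=5
L[5]='$': occ=0, LF[5]=C('$')+0=0+0=0

Answer: 2 3 1 4 5 0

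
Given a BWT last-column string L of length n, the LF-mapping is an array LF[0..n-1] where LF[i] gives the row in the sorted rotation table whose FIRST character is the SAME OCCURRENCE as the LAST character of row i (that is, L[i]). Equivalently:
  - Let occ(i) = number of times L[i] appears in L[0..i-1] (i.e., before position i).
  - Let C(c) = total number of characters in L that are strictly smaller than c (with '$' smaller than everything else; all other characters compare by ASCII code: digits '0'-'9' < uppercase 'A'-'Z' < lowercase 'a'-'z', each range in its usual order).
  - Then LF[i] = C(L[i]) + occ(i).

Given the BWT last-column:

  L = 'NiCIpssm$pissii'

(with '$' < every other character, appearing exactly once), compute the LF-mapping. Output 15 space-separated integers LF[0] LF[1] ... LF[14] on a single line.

Answer: 3 4 1 2 9 11 12 8 0 10 5 13 14 6 7

Derivation:
Char counts: '$':1, 'C':1, 'I':1, 'N':1, 'i':4, 'm':1, 'p':2, 's':4
C (first-col start): C('$')=0, C('C')=1, C('I')=2, C('N')=3, C('i')=4, C('m')=8, C('p')=9, C('s')=11
L[0]='N': occ=0, LF[0]=C('N')+0=3+0=3
L[1]='i': occ=0, LF[1]=C('i')+0=4+0=4
L[2]='C': occ=0, LF[2]=C('C')+0=1+0=1
L[3]='I': occ=0, LF[3]=C('I')+0=2+0=2
L[4]='p': occ=0, LF[4]=C('p')+0=9+0=9
L[5]='s': occ=0, LF[5]=C('s')+0=11+0=11
L[6]='s': occ=1, LF[6]=C('s')+1=11+1=12
L[7]='m': occ=0, LF[7]=C('m')+0=8+0=8
L[8]='$': occ=0, LF[8]=C('$')+0=0+0=0
L[9]='p': occ=1, LF[9]=C('p')+1=9+1=10
L[10]='i': occ=1, LF[10]=C('i')+1=4+1=5
L[11]='s': occ=2, LF[11]=C('s')+2=11+2=13
L[12]='s': occ=3, LF[12]=C('s')+3=11+3=14
L[13]='i': occ=2, LF[13]=C('i')+2=4+2=6
L[14]='i': occ=3, LF[14]=C('i')+3=4+3=7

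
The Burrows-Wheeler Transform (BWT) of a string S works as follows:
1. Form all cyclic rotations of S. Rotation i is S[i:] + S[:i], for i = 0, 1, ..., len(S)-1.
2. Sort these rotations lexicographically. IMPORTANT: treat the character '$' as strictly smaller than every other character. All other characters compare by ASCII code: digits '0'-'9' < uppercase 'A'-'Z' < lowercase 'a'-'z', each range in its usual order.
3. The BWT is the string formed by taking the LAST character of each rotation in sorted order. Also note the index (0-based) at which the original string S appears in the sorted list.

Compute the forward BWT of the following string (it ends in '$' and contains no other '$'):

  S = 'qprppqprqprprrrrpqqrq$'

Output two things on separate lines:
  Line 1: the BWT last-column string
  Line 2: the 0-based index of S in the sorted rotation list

All 22 rotations (rotation i = S[i:]+S[:i]):
  rot[0] = qprppqprqprprrrrpqqrq$
  rot[1] = prppqprqprprrrrpqqrq$q
  rot[2] = rppqprqprprrrrpqqrq$qp
  rot[3] = ppqprqprprrrrpqqrq$qpr
  rot[4] = pqprqprprrrrpqqrq$qprp
  rot[5] = qprqprprrrrpqqrq$qprpp
  rot[6] = prqprprrrrpqqrq$qprppq
  rot[7] = rqprprrrrpqqrq$qprppqp
  rot[8] = qprprrrrpqqrq$qprppqpr
  rot[9] = prprrrrpqqrq$qprppqprq
  rot[10] = rprrrrpqqrq$qprppqprqp
  rot[11] = prrrrpqqrq$qprppqprqpr
  rot[12] = rrrrpqqrq$qprppqprqprp
  rot[13] = rrrpqqrq$qprppqprqprpr
  rot[14] = rrpqqrq$qprppqprqprprr
  rot[15] = rpqqrq$qprppqprqprprrr
  rot[16] = pqqrq$qprppqprqprprrrr
  rot[17] = qqrq$qprppqprqprprrrrp
  rot[18] = qrq$qprppqprqprprrrrpq
  rot[19] = rq$qprppqprqprprrrrpqq
  rot[20] = q$qprppqprqprprrrrpqqr
  rot[21] = $qprppqprqprprrrrpqqrq
Sorted (with $ < everything):
  sorted[0] = $qprppqprqprprrrrpqqrq  (last char: 'q')
  sorted[1] = ppqprqprprrrrpqqrq$qpr  (last char: 'r')
  sorted[2] = pqprqprprrrrpqqrq$qprp  (last char: 'p')
  sorted[3] = pqqrq$qprppqprqprprrrr  (last char: 'r')
  sorted[4] = prppqprqprprrrrpqqrq$q  (last char: 'q')
  sorted[5] = prprrrrpqqrq$qprppqprq  (last char: 'q')
  sorted[6] = prqprprrrrpqqrq$qprppq  (last char: 'q')
  sorted[7] = prrrrpqqrq$qprppqprqpr  (last char: 'r')
  sorted[8] = q$qprppqprqprprrrrpqqr  (last char: 'r')
  sorted[9] = qprppqprqprprrrrpqqrq$  (last char: '$')
  sorted[10] = qprprrrrpqqrq$qprppqpr  (last char: 'r')
  sorted[11] = qprqprprrrrpqqrq$qprpp  (last char: 'p')
  sorted[12] = qqrq$qprppqprqprprrrrp  (last char: 'p')
  sorted[13] = qrq$qprppqprqprprrrrpq  (last char: 'q')
  sorted[14] = rppqprqprprrrrpqqrq$qp  (last char: 'p')
  sorted[15] = rpqqrq$qprppqprqprprrr  (last char: 'r')
  sorted[16] = rprrrrpqqrq$qprppqprqp  (last char: 'p')
  sorted[17] = rq$qprppqprqprprrrrpqq  (last char: 'q')
  sorted[18] = rqprprrrrpqqrq$qprppqp  (last char: 'p')
  sorted[19] = rrpqqrq$qprppqprqprprr  (last char: 'r')
  sorted[20] = rrrpqqrq$qprppqprqprpr  (last char: 'r')
  sorted[21] = rrrrpqqrq$qprppqprqprp  (last char: 'p')
Last column: qrprqqqrr$rppqprpqprrp
Original string S is at sorted index 9

Answer: qrprqqqrr$rppqprpqprrp
9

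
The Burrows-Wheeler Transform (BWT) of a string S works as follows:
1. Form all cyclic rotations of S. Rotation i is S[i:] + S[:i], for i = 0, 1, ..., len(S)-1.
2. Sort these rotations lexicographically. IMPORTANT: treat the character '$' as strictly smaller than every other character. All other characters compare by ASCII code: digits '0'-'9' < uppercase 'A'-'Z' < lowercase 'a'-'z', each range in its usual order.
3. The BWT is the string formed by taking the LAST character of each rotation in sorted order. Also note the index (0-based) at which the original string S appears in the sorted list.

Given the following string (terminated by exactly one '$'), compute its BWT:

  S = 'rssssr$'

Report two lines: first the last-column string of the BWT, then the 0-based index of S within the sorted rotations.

All 7 rotations (rotation i = S[i:]+S[:i]):
  rot[0] = rssssr$
  rot[1] = ssssr$r
  rot[2] = sssr$rs
  rot[3] = ssr$rss
  rot[4] = sr$rsss
  rot[5] = r$rssss
  rot[6] = $rssssr
Sorted (with $ < everything):
  sorted[0] = $rssssr  (last char: 'r')
  sorted[1] = r$rssss  (last char: 's')
  sorted[2] = rssssr$  (last char: '$')
  sorted[3] = sr$rsss  (last char: 's')
  sorted[4] = ssr$rss  (last char: 's')
  sorted[5] = sssr$rs  (last char: 's')
  sorted[6] = ssssr$r  (last char: 'r')
Last column: rs$sssr
Original string S is at sorted index 2

Answer: rs$sssr
2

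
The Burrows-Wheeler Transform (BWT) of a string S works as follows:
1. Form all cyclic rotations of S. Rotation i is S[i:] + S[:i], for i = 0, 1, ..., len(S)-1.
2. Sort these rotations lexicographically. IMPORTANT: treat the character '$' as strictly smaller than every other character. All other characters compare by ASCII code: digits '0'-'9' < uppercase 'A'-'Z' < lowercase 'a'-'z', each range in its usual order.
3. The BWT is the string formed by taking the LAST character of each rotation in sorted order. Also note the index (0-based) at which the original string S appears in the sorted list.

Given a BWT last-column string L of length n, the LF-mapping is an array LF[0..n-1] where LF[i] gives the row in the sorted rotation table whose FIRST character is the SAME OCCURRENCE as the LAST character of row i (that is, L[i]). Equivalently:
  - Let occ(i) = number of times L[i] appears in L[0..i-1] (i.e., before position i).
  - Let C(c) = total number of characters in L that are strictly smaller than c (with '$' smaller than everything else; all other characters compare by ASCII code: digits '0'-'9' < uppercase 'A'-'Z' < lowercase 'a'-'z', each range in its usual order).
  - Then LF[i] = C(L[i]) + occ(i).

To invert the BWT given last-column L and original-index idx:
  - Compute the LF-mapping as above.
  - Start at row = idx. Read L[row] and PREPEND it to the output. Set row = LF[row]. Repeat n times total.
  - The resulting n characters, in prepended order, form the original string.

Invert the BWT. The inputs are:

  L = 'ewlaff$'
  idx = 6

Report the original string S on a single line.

Answer: waffle$

Derivation:
LF mapping: 2 6 5 1 3 4 0
Walk LF starting at row 6, prepending L[row]:
  step 1: row=6, L[6]='$', prepend. Next row=LF[6]=0
  step 2: row=0, L[0]='e', prepend. Next row=LF[0]=2
  step 3: row=2, L[2]='l', prepend. Next row=LF[2]=5
  step 4: row=5, L[5]='f', prepend. Next row=LF[5]=4
  step 5: row=4, L[4]='f', prepend. Next row=LF[4]=3
  step 6: row=3, L[3]='a', prepend. Next row=LF[3]=1
  step 7: row=1, L[1]='w', prepend. Next row=LF[1]=6
Reversed output: waffle$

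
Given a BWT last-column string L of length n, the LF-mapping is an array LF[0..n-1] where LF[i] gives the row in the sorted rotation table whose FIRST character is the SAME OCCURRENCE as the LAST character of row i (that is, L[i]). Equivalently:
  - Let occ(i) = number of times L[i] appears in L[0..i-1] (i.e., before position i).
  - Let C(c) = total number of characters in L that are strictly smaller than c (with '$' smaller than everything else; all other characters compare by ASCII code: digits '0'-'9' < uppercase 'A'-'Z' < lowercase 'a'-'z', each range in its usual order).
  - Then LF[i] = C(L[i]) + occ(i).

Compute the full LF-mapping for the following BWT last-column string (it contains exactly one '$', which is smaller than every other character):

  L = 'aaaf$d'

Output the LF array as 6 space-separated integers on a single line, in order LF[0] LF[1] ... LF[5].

Char counts: '$':1, 'a':3, 'd':1, 'f':1
C (first-col start): C('$')=0, C('a')=1, C('d')=4, C('f')=5
L[0]='a': occ=0, LF[0]=C('a')+0=1+0=1
L[1]='a': occ=1, LF[1]=C('a')+1=1+1=2
L[2]='a': occ=2, LF[2]=C('a')+2=1+2=3
L[3]='f': occ=0, LF[3]=C('f')+0=5+0=5
L[4]='$': occ=0, LF[4]=C('$')+0=0+0=0
L[5]='d': occ=0, LF[5]=C('d')+0=4+0=4

Answer: 1 2 3 5 0 4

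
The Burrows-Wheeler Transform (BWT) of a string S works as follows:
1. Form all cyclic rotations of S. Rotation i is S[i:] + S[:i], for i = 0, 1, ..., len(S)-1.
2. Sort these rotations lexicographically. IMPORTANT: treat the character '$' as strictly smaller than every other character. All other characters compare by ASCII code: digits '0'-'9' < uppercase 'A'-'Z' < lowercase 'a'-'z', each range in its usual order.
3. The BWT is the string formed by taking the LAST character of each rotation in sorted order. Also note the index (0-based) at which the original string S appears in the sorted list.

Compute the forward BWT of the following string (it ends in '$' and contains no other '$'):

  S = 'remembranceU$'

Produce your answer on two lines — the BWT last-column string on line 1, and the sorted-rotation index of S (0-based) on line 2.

All 13 rotations (rotation i = S[i:]+S[:i]):
  rot[0] = remembranceU$
  rot[1] = emembranceU$r
  rot[2] = membranceU$re
  rot[3] = embranceU$rem
  rot[4] = mbranceU$reme
  rot[5] = branceU$remem
  rot[6] = ranceU$rememb
  rot[7] = anceU$remembr
  rot[8] = nceU$remembra
  rot[9] = ceU$remembran
  rot[10] = eU$remembranc
  rot[11] = U$remembrance
  rot[12] = $remembranceU
Sorted (with $ < everything):
  sorted[0] = $remembranceU  (last char: 'U')
  sorted[1] = U$remembrance  (last char: 'e')
  sorted[2] = anceU$remembr  (last char: 'r')
  sorted[3] = branceU$remem  (last char: 'm')
  sorted[4] = ceU$remembran  (last char: 'n')
  sorted[5] = eU$remembranc  (last char: 'c')
  sorted[6] = embranceU$rem  (last char: 'm')
  sorted[7] = emembranceU$r  (last char: 'r')
  sorted[8] = mbranceU$reme  (last char: 'e')
  sorted[9] = membranceU$re  (last char: 'e')
  sorted[10] = nceU$remembra  (last char: 'a')
  sorted[11] = ranceU$rememb  (last char: 'b')
  sorted[12] = remembranceU$  (last char: '$')
Last column: Uermncmreeab$
Original string S is at sorted index 12

Answer: Uermncmreeab$
12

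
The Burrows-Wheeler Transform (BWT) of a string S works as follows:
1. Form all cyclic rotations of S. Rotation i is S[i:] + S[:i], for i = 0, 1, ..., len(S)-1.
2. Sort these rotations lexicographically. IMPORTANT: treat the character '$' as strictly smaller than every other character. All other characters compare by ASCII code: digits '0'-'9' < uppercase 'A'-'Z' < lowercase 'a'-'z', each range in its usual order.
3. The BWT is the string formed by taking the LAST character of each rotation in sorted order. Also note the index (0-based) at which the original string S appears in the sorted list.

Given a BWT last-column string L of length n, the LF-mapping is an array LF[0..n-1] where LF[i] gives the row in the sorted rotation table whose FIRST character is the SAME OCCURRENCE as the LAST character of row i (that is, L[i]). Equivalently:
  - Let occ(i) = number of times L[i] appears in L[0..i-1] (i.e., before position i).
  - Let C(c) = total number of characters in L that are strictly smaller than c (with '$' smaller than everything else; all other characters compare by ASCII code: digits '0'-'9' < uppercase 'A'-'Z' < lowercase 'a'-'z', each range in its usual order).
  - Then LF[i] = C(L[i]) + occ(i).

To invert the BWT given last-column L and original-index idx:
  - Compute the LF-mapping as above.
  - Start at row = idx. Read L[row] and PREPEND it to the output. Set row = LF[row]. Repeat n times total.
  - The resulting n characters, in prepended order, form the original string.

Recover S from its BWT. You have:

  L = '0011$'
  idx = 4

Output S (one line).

LF mapping: 1 2 3 4 0
Walk LF starting at row 4, prepending L[row]:
  step 1: row=4, L[4]='$', prepend. Next row=LF[4]=0
  step 2: row=0, L[0]='0', prepend. Next row=LF[0]=1
  step 3: row=1, L[1]='0', prepend. Next row=LF[1]=2
  step 4: row=2, L[2]='1', prepend. Next row=LF[2]=3
  step 5: row=3, L[3]='1', prepend. Next row=LF[3]=4
Reversed output: 1100$

Answer: 1100$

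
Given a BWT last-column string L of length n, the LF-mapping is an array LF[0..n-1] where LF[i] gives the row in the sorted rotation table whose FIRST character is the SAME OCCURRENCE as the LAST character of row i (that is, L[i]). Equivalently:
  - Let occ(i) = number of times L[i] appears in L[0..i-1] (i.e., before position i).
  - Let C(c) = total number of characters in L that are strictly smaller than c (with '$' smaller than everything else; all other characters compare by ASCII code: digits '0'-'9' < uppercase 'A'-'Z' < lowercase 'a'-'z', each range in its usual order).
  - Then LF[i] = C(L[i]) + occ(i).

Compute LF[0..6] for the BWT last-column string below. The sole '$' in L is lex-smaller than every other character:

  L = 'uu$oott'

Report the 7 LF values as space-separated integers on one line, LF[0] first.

Char counts: '$':1, 'o':2, 't':2, 'u':2
C (first-col start): C('$')=0, C('o')=1, C('t')=3, C('u')=5
L[0]='u': occ=0, LF[0]=C('u')+0=5+0=5
L[1]='u': occ=1, LF[1]=C('u')+1=5+1=6
L[2]='$': occ=0, LF[2]=C('$')+0=0+0=0
L[3]='o': occ=0, LF[3]=C('o')+0=1+0=1
L[4]='o': occ=1, LF[4]=C('o')+1=1+1=2
L[5]='t': occ=0, LF[5]=C('t')+0=3+0=3
L[6]='t': occ=1, LF[6]=C('t')+1=3+1=4

Answer: 5 6 0 1 2 3 4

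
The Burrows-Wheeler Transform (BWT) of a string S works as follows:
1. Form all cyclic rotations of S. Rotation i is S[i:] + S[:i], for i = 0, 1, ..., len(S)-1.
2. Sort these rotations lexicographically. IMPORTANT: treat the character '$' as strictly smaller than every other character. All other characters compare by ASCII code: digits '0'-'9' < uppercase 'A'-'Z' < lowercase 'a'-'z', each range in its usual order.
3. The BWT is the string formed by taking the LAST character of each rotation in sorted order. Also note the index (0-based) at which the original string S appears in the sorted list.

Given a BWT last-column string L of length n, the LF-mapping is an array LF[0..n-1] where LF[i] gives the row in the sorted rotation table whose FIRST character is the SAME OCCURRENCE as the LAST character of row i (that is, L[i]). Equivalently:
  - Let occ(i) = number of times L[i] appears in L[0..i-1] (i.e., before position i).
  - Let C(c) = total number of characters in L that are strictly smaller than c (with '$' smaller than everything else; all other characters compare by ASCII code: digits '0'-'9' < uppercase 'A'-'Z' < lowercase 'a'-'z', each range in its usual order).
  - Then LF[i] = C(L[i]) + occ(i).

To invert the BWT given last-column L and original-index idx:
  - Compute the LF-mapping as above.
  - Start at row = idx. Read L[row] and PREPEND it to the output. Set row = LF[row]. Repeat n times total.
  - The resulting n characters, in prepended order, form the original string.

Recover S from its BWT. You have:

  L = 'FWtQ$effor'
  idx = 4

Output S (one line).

LF mapping: 1 3 9 2 0 4 5 6 7 8
Walk LF starting at row 4, prepending L[row]:
  step 1: row=4, L[4]='$', prepend. Next row=LF[4]=0
  step 2: row=0, L[0]='F', prepend. Next row=LF[0]=1
  step 3: row=1, L[1]='W', prepend. Next row=LF[1]=3
  step 4: row=3, L[3]='Q', prepend. Next row=LF[3]=2
  step 5: row=2, L[2]='t', prepend. Next row=LF[2]=9
  step 6: row=9, L[9]='r', prepend. Next row=LF[9]=8
  step 7: row=8, L[8]='o', prepend. Next row=LF[8]=7
  step 8: row=7, L[7]='f', prepend. Next row=LF[7]=6
  step 9: row=6, L[6]='f', prepend. Next row=LF[6]=5
  step 10: row=5, L[5]='e', prepend. Next row=LF[5]=4
Reversed output: effortQWF$

Answer: effortQWF$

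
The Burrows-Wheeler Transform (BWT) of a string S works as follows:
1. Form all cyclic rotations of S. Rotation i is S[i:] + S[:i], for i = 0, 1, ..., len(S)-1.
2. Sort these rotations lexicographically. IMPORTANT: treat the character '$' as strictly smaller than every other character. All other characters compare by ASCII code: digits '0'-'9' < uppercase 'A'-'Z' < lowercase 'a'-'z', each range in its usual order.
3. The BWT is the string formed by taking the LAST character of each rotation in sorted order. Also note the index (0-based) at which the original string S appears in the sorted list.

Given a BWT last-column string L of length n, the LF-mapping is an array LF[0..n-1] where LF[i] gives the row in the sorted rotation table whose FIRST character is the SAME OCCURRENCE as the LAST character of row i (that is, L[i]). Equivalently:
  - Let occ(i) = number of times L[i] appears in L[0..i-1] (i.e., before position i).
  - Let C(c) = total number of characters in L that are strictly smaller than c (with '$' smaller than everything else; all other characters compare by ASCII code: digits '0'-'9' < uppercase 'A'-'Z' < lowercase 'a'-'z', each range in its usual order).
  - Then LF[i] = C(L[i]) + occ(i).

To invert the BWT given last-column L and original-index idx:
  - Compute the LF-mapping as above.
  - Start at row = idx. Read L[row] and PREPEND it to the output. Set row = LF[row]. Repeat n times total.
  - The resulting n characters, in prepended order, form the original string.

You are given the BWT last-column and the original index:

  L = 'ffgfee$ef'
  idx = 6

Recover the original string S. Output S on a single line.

LF mapping: 4 5 8 6 1 2 0 3 7
Walk LF starting at row 6, prepending L[row]:
  step 1: row=6, L[6]='$', prepend. Next row=LF[6]=0
  step 2: row=0, L[0]='f', prepend. Next row=LF[0]=4
  step 3: row=4, L[4]='e', prepend. Next row=LF[4]=1
  step 4: row=1, L[1]='f', prepend. Next row=LF[1]=5
  step 5: row=5, L[5]='e', prepend. Next row=LF[5]=2
  step 6: row=2, L[2]='g', prepend. Next row=LF[2]=8
  step 7: row=8, L[8]='f', prepend. Next row=LF[8]=7
  step 8: row=7, L[7]='e', prepend. Next row=LF[7]=3
  step 9: row=3, L[3]='f', prepend. Next row=LF[3]=6
Reversed output: fefgefef$

Answer: fefgefef$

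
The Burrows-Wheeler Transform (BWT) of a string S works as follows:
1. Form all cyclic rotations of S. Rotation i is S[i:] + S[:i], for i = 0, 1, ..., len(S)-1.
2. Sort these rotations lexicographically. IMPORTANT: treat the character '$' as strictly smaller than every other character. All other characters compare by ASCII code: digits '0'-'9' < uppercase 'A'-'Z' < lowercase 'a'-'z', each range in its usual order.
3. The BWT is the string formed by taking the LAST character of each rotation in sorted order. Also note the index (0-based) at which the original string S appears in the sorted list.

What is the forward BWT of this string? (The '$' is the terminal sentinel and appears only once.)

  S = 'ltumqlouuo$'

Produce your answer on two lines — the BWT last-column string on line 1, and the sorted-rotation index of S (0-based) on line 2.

All 11 rotations (rotation i = S[i:]+S[:i]):
  rot[0] = ltumqlouuo$
  rot[1] = tumqlouuo$l
  rot[2] = umqlouuo$lt
  rot[3] = mqlouuo$ltu
  rot[4] = qlouuo$ltum
  rot[5] = louuo$ltumq
  rot[6] = ouuo$ltumql
  rot[7] = uuo$ltumqlo
  rot[8] = uo$ltumqlou
  rot[9] = o$ltumqlouu
  rot[10] = $ltumqlouuo
Sorted (with $ < everything):
  sorted[0] = $ltumqlouuo  (last char: 'o')
  sorted[1] = louuo$ltumq  (last char: 'q')
  sorted[2] = ltumqlouuo$  (last char: '$')
  sorted[3] = mqlouuo$ltu  (last char: 'u')
  sorted[4] = o$ltumqlouu  (last char: 'u')
  sorted[5] = ouuo$ltumql  (last char: 'l')
  sorted[6] = qlouuo$ltum  (last char: 'm')
  sorted[7] = tumqlouuo$l  (last char: 'l')
  sorted[8] = umqlouuo$lt  (last char: 't')
  sorted[9] = uo$ltumqlou  (last char: 'u')
  sorted[10] = uuo$ltumqlo  (last char: 'o')
Last column: oq$uulmltuo
Original string S is at sorted index 2

Answer: oq$uulmltuo
2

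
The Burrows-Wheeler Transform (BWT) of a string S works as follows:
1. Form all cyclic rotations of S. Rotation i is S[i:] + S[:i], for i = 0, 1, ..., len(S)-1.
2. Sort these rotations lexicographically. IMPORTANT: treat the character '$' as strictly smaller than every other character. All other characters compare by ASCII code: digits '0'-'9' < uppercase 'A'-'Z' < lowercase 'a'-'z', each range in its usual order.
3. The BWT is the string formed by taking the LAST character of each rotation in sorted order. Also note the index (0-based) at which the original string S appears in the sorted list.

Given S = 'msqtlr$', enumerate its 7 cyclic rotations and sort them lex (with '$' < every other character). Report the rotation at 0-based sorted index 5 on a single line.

Answer: sqtlr$m

Derivation:
All 7 rotations (rotation i = S[i:]+S[:i]):
  rot[0] = msqtlr$
  rot[1] = sqtlr$m
  rot[2] = qtlr$ms
  rot[3] = tlr$msq
  rot[4] = lr$msqt
  rot[5] = r$msqtl
  rot[6] = $msqtlr
Sorted (with $ < everything):
  sorted[0] = $msqtlr
  sorted[1] = lr$msqt
  sorted[2] = msqtlr$
  sorted[3] = qtlr$ms
  sorted[4] = r$msqtl
  sorted[5] = sqtlr$m
  sorted[6] = tlr$msq
sorted[5] = sqtlr$m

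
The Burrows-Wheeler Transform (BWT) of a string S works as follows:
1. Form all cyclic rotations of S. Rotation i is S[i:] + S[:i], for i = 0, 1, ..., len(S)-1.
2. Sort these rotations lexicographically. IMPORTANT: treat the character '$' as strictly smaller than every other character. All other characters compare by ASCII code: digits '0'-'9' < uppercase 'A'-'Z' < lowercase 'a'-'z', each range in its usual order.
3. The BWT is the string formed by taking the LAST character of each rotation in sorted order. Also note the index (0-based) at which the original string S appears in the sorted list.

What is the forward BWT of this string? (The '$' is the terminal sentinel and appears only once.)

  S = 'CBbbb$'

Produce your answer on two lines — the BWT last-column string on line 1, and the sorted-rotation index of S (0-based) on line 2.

Answer: bC$bbB
2

Derivation:
All 6 rotations (rotation i = S[i:]+S[:i]):
  rot[0] = CBbbb$
  rot[1] = Bbbb$C
  rot[2] = bbb$CB
  rot[3] = bb$CBb
  rot[4] = b$CBbb
  rot[5] = $CBbbb
Sorted (with $ < everything):
  sorted[0] = $CBbbb  (last char: 'b')
  sorted[1] = Bbbb$C  (last char: 'C')
  sorted[2] = CBbbb$  (last char: '$')
  sorted[3] = b$CBbb  (last char: 'b')
  sorted[4] = bb$CBb  (last char: 'b')
  sorted[5] = bbb$CB  (last char: 'B')
Last column: bC$bbB
Original string S is at sorted index 2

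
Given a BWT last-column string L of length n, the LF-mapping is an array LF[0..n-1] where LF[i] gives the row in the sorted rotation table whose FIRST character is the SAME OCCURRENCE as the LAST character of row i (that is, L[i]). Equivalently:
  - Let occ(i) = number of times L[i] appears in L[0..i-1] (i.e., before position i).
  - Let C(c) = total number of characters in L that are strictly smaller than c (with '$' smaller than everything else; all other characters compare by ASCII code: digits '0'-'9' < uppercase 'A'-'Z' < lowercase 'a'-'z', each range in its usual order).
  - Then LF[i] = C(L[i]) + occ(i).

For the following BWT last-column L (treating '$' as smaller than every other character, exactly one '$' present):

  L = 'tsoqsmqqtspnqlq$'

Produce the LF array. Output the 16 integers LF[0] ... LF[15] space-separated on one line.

Char counts: '$':1, 'l':1, 'm':1, 'n':1, 'o':1, 'p':1, 'q':5, 's':3, 't':2
C (first-col start): C('$')=0, C('l')=1, C('m')=2, C('n')=3, C('o')=4, C('p')=5, C('q')=6, C('s')=11, C('t')=14
L[0]='t': occ=0, LF[0]=C('t')+0=14+0=14
L[1]='s': occ=0, LF[1]=C('s')+0=11+0=11
L[2]='o': occ=0, LF[2]=C('o')+0=4+0=4
L[3]='q': occ=0, LF[3]=C('q')+0=6+0=6
L[4]='s': occ=1, LF[4]=C('s')+1=11+1=12
L[5]='m': occ=0, LF[5]=C('m')+0=2+0=2
L[6]='q': occ=1, LF[6]=C('q')+1=6+1=7
L[7]='q': occ=2, LF[7]=C('q')+2=6+2=8
L[8]='t': occ=1, LF[8]=C('t')+1=14+1=15
L[9]='s': occ=2, LF[9]=C('s')+2=11+2=13
L[10]='p': occ=0, LF[10]=C('p')+0=5+0=5
L[11]='n': occ=0, LF[11]=C('n')+0=3+0=3
L[12]='q': occ=3, LF[12]=C('q')+3=6+3=9
L[13]='l': occ=0, LF[13]=C('l')+0=1+0=1
L[14]='q': occ=4, LF[14]=C('q')+4=6+4=10
L[15]='$': occ=0, LF[15]=C('$')+0=0+0=0

Answer: 14 11 4 6 12 2 7 8 15 13 5 3 9 1 10 0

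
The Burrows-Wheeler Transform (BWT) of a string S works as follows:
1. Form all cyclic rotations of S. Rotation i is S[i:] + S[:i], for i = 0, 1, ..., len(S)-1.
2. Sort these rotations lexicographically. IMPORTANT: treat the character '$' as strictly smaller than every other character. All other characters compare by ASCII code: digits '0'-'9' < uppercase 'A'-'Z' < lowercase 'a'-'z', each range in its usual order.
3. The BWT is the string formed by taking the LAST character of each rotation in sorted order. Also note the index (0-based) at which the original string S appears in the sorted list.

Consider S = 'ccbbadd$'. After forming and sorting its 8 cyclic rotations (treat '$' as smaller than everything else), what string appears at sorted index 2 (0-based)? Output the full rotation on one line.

All 8 rotations (rotation i = S[i:]+S[:i]):
  rot[0] = ccbbadd$
  rot[1] = cbbadd$c
  rot[2] = bbadd$cc
  rot[3] = badd$ccb
  rot[4] = add$ccbb
  rot[5] = dd$ccbba
  rot[6] = d$ccbbad
  rot[7] = $ccbbadd
Sorted (with $ < everything):
  sorted[0] = $ccbbadd
  sorted[1] = add$ccbb
  sorted[2] = badd$ccb
  sorted[3] = bbadd$cc
  sorted[4] = cbbadd$c
  sorted[5] = ccbbadd$
  sorted[6] = d$ccbbad
  sorted[7] = dd$ccbba
sorted[2] = badd$ccb

Answer: badd$ccb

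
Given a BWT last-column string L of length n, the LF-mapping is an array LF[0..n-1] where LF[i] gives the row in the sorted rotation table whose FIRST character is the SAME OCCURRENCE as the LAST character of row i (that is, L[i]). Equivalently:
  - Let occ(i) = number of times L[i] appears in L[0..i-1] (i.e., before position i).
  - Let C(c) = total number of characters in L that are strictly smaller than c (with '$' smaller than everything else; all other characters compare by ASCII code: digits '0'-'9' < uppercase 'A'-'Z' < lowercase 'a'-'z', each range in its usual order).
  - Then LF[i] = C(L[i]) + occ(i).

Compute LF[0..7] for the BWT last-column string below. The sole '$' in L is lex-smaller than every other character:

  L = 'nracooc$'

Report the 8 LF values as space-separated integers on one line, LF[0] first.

Char counts: '$':1, 'a':1, 'c':2, 'n':1, 'o':2, 'r':1
C (first-col start): C('$')=0, C('a')=1, C('c')=2, C('n')=4, C('o')=5, C('r')=7
L[0]='n': occ=0, LF[0]=C('n')+0=4+0=4
L[1]='r': occ=0, LF[1]=C('r')+0=7+0=7
L[2]='a': occ=0, LF[2]=C('a')+0=1+0=1
L[3]='c': occ=0, LF[3]=C('c')+0=2+0=2
L[4]='o': occ=0, LF[4]=C('o')+0=5+0=5
L[5]='o': occ=1, LF[5]=C('o')+1=5+1=6
L[6]='c': occ=1, LF[6]=C('c')+1=2+1=3
L[7]='$': occ=0, LF[7]=C('$')+0=0+0=0

Answer: 4 7 1 2 5 6 3 0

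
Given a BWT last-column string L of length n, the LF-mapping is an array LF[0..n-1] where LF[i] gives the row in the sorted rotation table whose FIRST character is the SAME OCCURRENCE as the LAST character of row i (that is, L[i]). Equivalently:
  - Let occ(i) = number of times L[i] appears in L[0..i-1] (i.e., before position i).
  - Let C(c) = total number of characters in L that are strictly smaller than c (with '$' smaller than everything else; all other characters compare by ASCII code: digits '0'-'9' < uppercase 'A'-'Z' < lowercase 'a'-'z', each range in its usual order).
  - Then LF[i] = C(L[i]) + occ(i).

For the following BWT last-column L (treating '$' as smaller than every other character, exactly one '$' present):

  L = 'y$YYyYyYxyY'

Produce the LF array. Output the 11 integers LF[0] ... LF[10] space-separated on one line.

Answer: 7 0 1 2 8 3 9 4 6 10 5

Derivation:
Char counts: '$':1, 'Y':5, 'x':1, 'y':4
C (first-col start): C('$')=0, C('Y')=1, C('x')=6, C('y')=7
L[0]='y': occ=0, LF[0]=C('y')+0=7+0=7
L[1]='$': occ=0, LF[1]=C('$')+0=0+0=0
L[2]='Y': occ=0, LF[2]=C('Y')+0=1+0=1
L[3]='Y': occ=1, LF[3]=C('Y')+1=1+1=2
L[4]='y': occ=1, LF[4]=C('y')+1=7+1=8
L[5]='Y': occ=2, LF[5]=C('Y')+2=1+2=3
L[6]='y': occ=2, LF[6]=C('y')+2=7+2=9
L[7]='Y': occ=3, LF[7]=C('Y')+3=1+3=4
L[8]='x': occ=0, LF[8]=C('x')+0=6+0=6
L[9]='y': occ=3, LF[9]=C('y')+3=7+3=10
L[10]='Y': occ=4, LF[10]=C('Y')+4=1+4=5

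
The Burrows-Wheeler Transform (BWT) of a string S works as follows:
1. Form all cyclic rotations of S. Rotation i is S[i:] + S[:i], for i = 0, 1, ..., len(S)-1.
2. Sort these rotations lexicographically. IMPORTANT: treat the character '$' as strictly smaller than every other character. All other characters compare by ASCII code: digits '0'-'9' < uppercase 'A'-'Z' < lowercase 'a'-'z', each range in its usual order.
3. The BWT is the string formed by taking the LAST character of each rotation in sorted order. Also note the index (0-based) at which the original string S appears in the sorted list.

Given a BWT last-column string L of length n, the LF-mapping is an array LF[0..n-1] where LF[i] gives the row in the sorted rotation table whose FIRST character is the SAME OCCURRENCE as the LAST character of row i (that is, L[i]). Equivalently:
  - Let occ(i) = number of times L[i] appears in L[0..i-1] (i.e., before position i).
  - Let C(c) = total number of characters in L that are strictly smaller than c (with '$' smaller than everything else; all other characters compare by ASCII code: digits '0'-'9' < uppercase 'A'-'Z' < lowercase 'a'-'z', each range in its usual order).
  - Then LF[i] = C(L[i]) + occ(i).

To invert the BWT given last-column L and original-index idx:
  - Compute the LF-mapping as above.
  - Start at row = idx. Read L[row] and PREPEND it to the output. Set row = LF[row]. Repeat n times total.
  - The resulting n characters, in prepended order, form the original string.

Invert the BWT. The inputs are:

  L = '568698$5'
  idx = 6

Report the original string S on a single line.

LF mapping: 1 3 5 4 7 6 0 2
Walk LF starting at row 6, prepending L[row]:
  step 1: row=6, L[6]='$', prepend. Next row=LF[6]=0
  step 2: row=0, L[0]='5', prepend. Next row=LF[0]=1
  step 3: row=1, L[1]='6', prepend. Next row=LF[1]=3
  step 4: row=3, L[3]='6', prepend. Next row=LF[3]=4
  step 5: row=4, L[4]='9', prepend. Next row=LF[4]=7
  step 6: row=7, L[7]='5', prepend. Next row=LF[7]=2
  step 7: row=2, L[2]='8', prepend. Next row=LF[2]=5
  step 8: row=5, L[5]='8', prepend. Next row=LF[5]=6
Reversed output: 8859665$

Answer: 8859665$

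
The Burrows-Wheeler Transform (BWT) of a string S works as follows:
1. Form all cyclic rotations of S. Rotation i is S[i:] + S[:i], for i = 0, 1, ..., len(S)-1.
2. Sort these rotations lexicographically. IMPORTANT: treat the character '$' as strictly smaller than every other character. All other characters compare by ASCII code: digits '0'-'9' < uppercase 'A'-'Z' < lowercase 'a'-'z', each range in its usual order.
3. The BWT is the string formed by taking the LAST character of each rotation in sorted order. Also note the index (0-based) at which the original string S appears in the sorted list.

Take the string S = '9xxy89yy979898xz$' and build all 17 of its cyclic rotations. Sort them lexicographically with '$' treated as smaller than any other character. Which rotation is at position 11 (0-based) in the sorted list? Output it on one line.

All 17 rotations (rotation i = S[i:]+S[:i]):
  rot[0] = 9xxy89yy979898xz$
  rot[1] = xxy89yy979898xz$9
  rot[2] = xy89yy979898xz$9x
  rot[3] = y89yy979898xz$9xx
  rot[4] = 89yy979898xz$9xxy
  rot[5] = 9yy979898xz$9xxy8
  rot[6] = yy979898xz$9xxy89
  rot[7] = y979898xz$9xxy89y
  rot[8] = 979898xz$9xxy89yy
  rot[9] = 79898xz$9xxy89yy9
  rot[10] = 9898xz$9xxy89yy97
  rot[11] = 898xz$9xxy89yy979
  rot[12] = 98xz$9xxy89yy9798
  rot[13] = 8xz$9xxy89yy97989
  rot[14] = xz$9xxy89yy979898
  rot[15] = z$9xxy89yy979898x
  rot[16] = $9xxy89yy979898xz
Sorted (with $ < everything):
  sorted[0] = $9xxy89yy979898xz
  sorted[1] = 79898xz$9xxy89yy9
  sorted[2] = 898xz$9xxy89yy979
  sorted[3] = 89yy979898xz$9xxy
  sorted[4] = 8xz$9xxy89yy97989
  sorted[5] = 979898xz$9xxy89yy
  sorted[6] = 9898xz$9xxy89yy97
  sorted[7] = 98xz$9xxy89yy9798
  sorted[8] = 9xxy89yy979898xz$
  sorted[9] = 9yy979898xz$9xxy8
  sorted[10] = xxy89yy979898xz$9
  sorted[11] = xy89yy979898xz$9x
  sorted[12] = xz$9xxy89yy979898
  sorted[13] = y89yy979898xz$9xx
  sorted[14] = y979898xz$9xxy89y
  sorted[15] = yy979898xz$9xxy89
  sorted[16] = z$9xxy89yy979898x
sorted[11] = xy89yy979898xz$9x

Answer: xy89yy979898xz$9x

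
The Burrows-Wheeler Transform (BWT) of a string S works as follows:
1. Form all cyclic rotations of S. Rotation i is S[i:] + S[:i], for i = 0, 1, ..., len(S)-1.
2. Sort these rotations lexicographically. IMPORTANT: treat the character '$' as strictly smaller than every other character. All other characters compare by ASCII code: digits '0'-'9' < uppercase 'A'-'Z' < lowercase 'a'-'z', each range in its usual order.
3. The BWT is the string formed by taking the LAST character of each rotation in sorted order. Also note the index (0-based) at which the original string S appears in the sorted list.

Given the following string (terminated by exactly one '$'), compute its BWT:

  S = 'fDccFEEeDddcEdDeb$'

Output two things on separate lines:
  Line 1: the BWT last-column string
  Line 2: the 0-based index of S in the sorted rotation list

All 18 rotations (rotation i = S[i:]+S[:i]):
  rot[0] = fDccFEEeDddcEdDeb$
  rot[1] = DccFEEeDddcEdDeb$f
  rot[2] = ccFEEeDddcEdDeb$fD
  rot[3] = cFEEeDddcEdDeb$fDc
  rot[4] = FEEeDddcEdDeb$fDcc
  rot[5] = EEeDddcEdDeb$fDccF
  rot[6] = EeDddcEdDeb$fDccFE
  rot[7] = eDddcEdDeb$fDccFEE
  rot[8] = DddcEdDeb$fDccFEEe
  rot[9] = ddcEdDeb$fDccFEEeD
  rot[10] = dcEdDeb$fDccFEEeDd
  rot[11] = cEdDeb$fDccFEEeDdd
  rot[12] = EdDeb$fDccFEEeDddc
  rot[13] = dDeb$fDccFEEeDddcE
  rot[14] = Deb$fDccFEEeDddcEd
  rot[15] = eb$fDccFEEeDddcEdD
  rot[16] = b$fDccFEEeDddcEdDe
  rot[17] = $fDccFEEeDddcEdDeb
Sorted (with $ < everything):
  sorted[0] = $fDccFEEeDddcEdDeb  (last char: 'b')
  sorted[1] = DccFEEeDddcEdDeb$f  (last char: 'f')
  sorted[2] = DddcEdDeb$fDccFEEe  (last char: 'e')
  sorted[3] = Deb$fDccFEEeDddcEd  (last char: 'd')
  sorted[4] = EEeDddcEdDeb$fDccF  (last char: 'F')
  sorted[5] = EdDeb$fDccFEEeDddc  (last char: 'c')
  sorted[6] = EeDddcEdDeb$fDccFE  (last char: 'E')
  sorted[7] = FEEeDddcEdDeb$fDcc  (last char: 'c')
  sorted[8] = b$fDccFEEeDddcEdDe  (last char: 'e')
  sorted[9] = cEdDeb$fDccFEEeDdd  (last char: 'd')
  sorted[10] = cFEEeDddcEdDeb$fDc  (last char: 'c')
  sorted[11] = ccFEEeDddcEdDeb$fD  (last char: 'D')
  sorted[12] = dDeb$fDccFEEeDddcE  (last char: 'E')
  sorted[13] = dcEdDeb$fDccFEEeDd  (last char: 'd')
  sorted[14] = ddcEdDeb$fDccFEEeD  (last char: 'D')
  sorted[15] = eDddcEdDeb$fDccFEE  (last char: 'E')
  sorted[16] = eb$fDccFEEeDddcEdD  (last char: 'D')
  sorted[17] = fDccFEEeDddcEdDeb$  (last char: '$')
Last column: bfedFcEcedcDEdDED$
Original string S is at sorted index 17

Answer: bfedFcEcedcDEdDED$
17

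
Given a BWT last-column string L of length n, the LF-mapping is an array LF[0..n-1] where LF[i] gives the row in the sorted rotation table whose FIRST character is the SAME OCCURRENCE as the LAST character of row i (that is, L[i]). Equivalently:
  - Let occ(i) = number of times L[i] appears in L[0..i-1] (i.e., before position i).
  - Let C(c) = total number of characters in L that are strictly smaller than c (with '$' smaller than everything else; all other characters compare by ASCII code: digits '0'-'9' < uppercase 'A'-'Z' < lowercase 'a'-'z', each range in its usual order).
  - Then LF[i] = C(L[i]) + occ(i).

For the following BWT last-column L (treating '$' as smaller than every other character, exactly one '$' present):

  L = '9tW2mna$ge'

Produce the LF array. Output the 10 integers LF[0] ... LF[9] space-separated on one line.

Answer: 2 9 3 1 7 8 4 0 6 5

Derivation:
Char counts: '$':1, '2':1, '9':1, 'W':1, 'a':1, 'e':1, 'g':1, 'm':1, 'n':1, 't':1
C (first-col start): C('$')=0, C('2')=1, C('9')=2, C('W')=3, C('a')=4, C('e')=5, C('g')=6, C('m')=7, C('n')=8, C('t')=9
L[0]='9': occ=0, LF[0]=C('9')+0=2+0=2
L[1]='t': occ=0, LF[1]=C('t')+0=9+0=9
L[2]='W': occ=0, LF[2]=C('W')+0=3+0=3
L[3]='2': occ=0, LF[3]=C('2')+0=1+0=1
L[4]='m': occ=0, LF[4]=C('m')+0=7+0=7
L[5]='n': occ=0, LF[5]=C('n')+0=8+0=8
L[6]='a': occ=0, LF[6]=C('a')+0=4+0=4
L[7]='$': occ=0, LF[7]=C('$')+0=0+0=0
L[8]='g': occ=0, LF[8]=C('g')+0=6+0=6
L[9]='e': occ=0, LF[9]=C('e')+0=5+0=5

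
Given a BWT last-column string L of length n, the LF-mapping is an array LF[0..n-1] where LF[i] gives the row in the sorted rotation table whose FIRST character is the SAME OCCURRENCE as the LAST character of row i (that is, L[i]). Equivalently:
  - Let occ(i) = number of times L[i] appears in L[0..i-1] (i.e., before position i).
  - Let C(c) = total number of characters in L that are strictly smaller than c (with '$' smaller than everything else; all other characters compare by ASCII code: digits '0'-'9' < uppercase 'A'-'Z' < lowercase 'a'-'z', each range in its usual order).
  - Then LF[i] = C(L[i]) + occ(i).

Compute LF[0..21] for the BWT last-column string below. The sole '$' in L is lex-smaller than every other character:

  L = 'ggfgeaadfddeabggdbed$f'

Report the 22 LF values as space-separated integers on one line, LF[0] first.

Char counts: '$':1, 'a':3, 'b':2, 'd':5, 'e':3, 'f':3, 'g':5
C (first-col start): C('$')=0, C('a')=1, C('b')=4, C('d')=6, C('e')=11, C('f')=14, C('g')=17
L[0]='g': occ=0, LF[0]=C('g')+0=17+0=17
L[1]='g': occ=1, LF[1]=C('g')+1=17+1=18
L[2]='f': occ=0, LF[2]=C('f')+0=14+0=14
L[3]='g': occ=2, LF[3]=C('g')+2=17+2=19
L[4]='e': occ=0, LF[4]=C('e')+0=11+0=11
L[5]='a': occ=0, LF[5]=C('a')+0=1+0=1
L[6]='a': occ=1, LF[6]=C('a')+1=1+1=2
L[7]='d': occ=0, LF[7]=C('d')+0=6+0=6
L[8]='f': occ=1, LF[8]=C('f')+1=14+1=15
L[9]='d': occ=1, LF[9]=C('d')+1=6+1=7
L[10]='d': occ=2, LF[10]=C('d')+2=6+2=8
L[11]='e': occ=1, LF[11]=C('e')+1=11+1=12
L[12]='a': occ=2, LF[12]=C('a')+2=1+2=3
L[13]='b': occ=0, LF[13]=C('b')+0=4+0=4
L[14]='g': occ=3, LF[14]=C('g')+3=17+3=20
L[15]='g': occ=4, LF[15]=C('g')+4=17+4=21
L[16]='d': occ=3, LF[16]=C('d')+3=6+3=9
L[17]='b': occ=1, LF[17]=C('b')+1=4+1=5
L[18]='e': occ=2, LF[18]=C('e')+2=11+2=13
L[19]='d': occ=4, LF[19]=C('d')+4=6+4=10
L[20]='$': occ=0, LF[20]=C('$')+0=0+0=0
L[21]='f': occ=2, LF[21]=C('f')+2=14+2=16

Answer: 17 18 14 19 11 1 2 6 15 7 8 12 3 4 20 21 9 5 13 10 0 16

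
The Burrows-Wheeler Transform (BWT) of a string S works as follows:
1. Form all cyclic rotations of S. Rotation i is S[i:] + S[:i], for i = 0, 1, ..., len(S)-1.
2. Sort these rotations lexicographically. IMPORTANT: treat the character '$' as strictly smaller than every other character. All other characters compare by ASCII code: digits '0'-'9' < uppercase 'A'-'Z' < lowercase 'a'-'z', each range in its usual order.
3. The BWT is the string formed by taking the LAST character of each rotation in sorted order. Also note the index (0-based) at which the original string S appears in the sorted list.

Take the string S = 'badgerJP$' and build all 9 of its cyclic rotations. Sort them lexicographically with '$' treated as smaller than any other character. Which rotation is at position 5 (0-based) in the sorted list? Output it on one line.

All 9 rotations (rotation i = S[i:]+S[:i]):
  rot[0] = badgerJP$
  rot[1] = adgerJP$b
  rot[2] = dgerJP$ba
  rot[3] = gerJP$bad
  rot[4] = erJP$badg
  rot[5] = rJP$badge
  rot[6] = JP$badger
  rot[7] = P$badgerJ
  rot[8] = $badgerJP
Sorted (with $ < everything):
  sorted[0] = $badgerJP
  sorted[1] = JP$badger
  sorted[2] = P$badgerJ
  sorted[3] = adgerJP$b
  sorted[4] = badgerJP$
  sorted[5] = dgerJP$ba
  sorted[6] = erJP$badg
  sorted[7] = gerJP$bad
  sorted[8] = rJP$badge
sorted[5] = dgerJP$ba

Answer: dgerJP$ba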